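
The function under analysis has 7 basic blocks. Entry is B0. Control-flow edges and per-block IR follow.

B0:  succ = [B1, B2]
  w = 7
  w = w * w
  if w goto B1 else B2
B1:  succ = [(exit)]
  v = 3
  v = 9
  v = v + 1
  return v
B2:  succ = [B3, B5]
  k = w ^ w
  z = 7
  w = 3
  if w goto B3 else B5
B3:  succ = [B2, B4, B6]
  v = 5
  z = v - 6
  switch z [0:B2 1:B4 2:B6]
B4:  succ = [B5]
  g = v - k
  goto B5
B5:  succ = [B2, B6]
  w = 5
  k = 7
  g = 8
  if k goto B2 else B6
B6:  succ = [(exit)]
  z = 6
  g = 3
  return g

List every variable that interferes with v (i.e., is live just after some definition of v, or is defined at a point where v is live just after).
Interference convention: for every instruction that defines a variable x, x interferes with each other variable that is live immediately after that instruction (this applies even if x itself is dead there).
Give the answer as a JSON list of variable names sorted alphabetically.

Answer: ["k", "w", "z"]

Working:
def/use:
  B0 def {w} use ∅
  B1 def {v} use ∅
  B2 def {k,w,z} use {w}
  B3 def {v,z} use ∅
  B4 def {g} use {k,v}
  B5 def {g,k,w} use ∅
  B6 def {g,z} use ∅

Liveness:
  live B0: ∅→{w}
  live B1: ∅→∅
  live B2: {w}→{k,w}
  live B3: {k,w}→{k,v,w}
  live B4: {k,v}→∅
  live B5: ∅→{w}
  live B6: ∅→∅

Interfere edges:
  g: {k,w}
  k: {g,v,w,z}
  v: {k,w,z}
  w: {g,k,v,z}
  z: {k,v,w}

N(v) = ["k", "w", "z"]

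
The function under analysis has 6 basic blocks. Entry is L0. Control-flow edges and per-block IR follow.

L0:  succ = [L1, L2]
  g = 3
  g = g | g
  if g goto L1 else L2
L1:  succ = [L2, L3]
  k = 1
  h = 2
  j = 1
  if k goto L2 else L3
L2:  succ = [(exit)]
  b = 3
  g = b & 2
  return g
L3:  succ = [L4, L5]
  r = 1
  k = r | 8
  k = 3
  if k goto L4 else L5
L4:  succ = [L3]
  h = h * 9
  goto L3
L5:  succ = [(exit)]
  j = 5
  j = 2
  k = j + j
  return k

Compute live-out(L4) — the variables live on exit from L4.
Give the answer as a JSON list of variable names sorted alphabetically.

Answer: ["h"]

Analysis:
Per-block:
  L0: {g} / ∅
  L1: {h,j,k} / ∅
  L2: {b,g} / ∅
  L3: {k,r} / ∅
  L4: {h} / {h}
  L5: {j,k} / ∅

Live sets:
  live L0: ∅→∅
  live L1: ∅→{h}
  live L2: ∅→∅
  live L3: {h}→{h}
  live L4: {h}→{h}
  live L5: ∅→∅

live-out(L4) = ["h"]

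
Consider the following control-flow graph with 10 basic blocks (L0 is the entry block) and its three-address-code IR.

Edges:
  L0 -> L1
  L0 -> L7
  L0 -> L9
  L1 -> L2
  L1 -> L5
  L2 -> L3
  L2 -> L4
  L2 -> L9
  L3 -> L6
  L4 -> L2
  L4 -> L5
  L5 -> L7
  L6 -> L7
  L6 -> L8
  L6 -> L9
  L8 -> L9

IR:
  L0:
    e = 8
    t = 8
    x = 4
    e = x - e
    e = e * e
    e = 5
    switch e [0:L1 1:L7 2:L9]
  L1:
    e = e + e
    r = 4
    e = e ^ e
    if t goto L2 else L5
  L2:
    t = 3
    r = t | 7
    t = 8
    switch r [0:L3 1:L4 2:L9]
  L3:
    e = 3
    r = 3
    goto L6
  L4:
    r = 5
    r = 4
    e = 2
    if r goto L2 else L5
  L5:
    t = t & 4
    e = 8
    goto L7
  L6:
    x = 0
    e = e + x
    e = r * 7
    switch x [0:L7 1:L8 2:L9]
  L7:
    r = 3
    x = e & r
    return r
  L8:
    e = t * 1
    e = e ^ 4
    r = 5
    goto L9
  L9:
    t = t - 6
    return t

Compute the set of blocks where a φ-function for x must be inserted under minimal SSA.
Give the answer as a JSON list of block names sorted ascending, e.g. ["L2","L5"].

idom tree: L1←L0 L2←L1 L3←L2 L4←L2 L5←L1 L6←L3 L7←L0 L8←L6 L9←L0
Dom at joins:
  L2: preds {L1,L4}: {L0,L1} ∩ {L0,L1,L2,L4} = {L0,L1}; idom=L1
  L5: preds {L1,L4}: {L0,L1} ∩ {L0,L1,L2,L4} = {L0,L1}; idom=L1
  L7: preds {L0,L5,L6}: {L0} ∩ {L0,L1,L5} ∩ {L0,L1,L2,L3,L6} = {L0}; idom=L0
  L9: preds {L0,L2,L6,L8}: {L0} ∩ {L0,L1,L2} ∩ {L0,L1,L2,L3,L6} ∩ {L0,L1,L2,L3,L6,L8} = {L0}; idom=L0

DF derivation:
  join L2 pred L1: · stop@L1
  join L2 pred L4: L4→L2 stop@L1
  join L5 pred L1: · stop@L1
  join L5 pred L4: L4→L2 stop@L1
  join L7 pred L0: · stop@L0
  join L7 pred L5: L5→L1 stop@L0
  join L7 pred L6: L6→L3→L2→L1 stop@L0
  join L9 pred L0: · stop@L0
  join L9 pred L2: L2→L1 stop@L0
  join L9 pred L6: L6→L3→L2→L1 stop@L0
  join L9 pred L8: L8→L6→L3→L2→L1 stop@L0
  L0 → ∅
  L1 → {L7,L9}
  L2 → {L2,L5,L7,L9}
  L3 → {L7,L9}
  L4 → {L2,L5}
  L5 → {L7}
  L6 → {L7,L9}
  L7 → ∅
  L8 → {L9}
  L9 → ∅

φ for x: defs {L0,L6,L7}
  DF⁺ = {L7,L9}

Answer: ["L7", "L9"]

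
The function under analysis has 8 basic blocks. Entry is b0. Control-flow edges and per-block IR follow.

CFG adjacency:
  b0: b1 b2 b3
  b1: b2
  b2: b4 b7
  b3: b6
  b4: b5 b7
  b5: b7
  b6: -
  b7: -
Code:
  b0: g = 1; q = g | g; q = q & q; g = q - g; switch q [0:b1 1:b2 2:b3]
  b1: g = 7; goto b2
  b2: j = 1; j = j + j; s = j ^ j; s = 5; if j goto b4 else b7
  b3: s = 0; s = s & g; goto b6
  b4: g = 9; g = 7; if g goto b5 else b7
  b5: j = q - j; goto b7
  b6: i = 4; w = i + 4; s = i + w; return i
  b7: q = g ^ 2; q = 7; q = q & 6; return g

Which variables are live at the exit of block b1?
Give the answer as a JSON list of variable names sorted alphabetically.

Answer: ["g", "q"]

Analysis:
Per-block:
  b0 def {g,q} use ∅
  b1 def {g} use ∅
  b2 def {j,s} use ∅
  b3 def {s} use {g}
  b4 def {g} use ∅
  b5 def {j} use {j,q}
  b6 def {i,s,w} use ∅
  b7 def {q} use {g}

Liveness:
  b0: in=∅ out={g,q}
  b1: in={q} out={g,q}
  b2: in={g,q} out={g,j,q}
  b3: in={g} out=∅
  b4: in={j,q} out={g,j,q}
  b5: in={g,j,q} out={g}
  b6: in=∅ out=∅
  b7: in={g} out=∅

live-out(b1) = ["g", "q"]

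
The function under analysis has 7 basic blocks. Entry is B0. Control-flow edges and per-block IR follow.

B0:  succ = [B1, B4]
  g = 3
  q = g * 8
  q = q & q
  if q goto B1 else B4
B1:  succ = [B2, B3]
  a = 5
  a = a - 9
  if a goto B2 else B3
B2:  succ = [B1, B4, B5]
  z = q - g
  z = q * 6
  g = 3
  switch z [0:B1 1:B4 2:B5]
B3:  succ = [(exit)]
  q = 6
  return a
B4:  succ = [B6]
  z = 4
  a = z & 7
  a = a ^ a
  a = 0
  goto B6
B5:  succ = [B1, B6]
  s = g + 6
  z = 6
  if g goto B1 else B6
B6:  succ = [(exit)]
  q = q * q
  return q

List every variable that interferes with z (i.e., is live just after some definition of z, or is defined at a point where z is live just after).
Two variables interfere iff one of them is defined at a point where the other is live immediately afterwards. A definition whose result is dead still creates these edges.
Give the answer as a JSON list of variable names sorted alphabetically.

Answer: ["g", "q"]

Analysis:
Block summaries:
  B0 def {g,q} use ∅
  B1 def {a} use ∅
  B2 def {g,z} use {g,q}
  B3 def {q} use {a}
  B4 def {a,z} use ∅
  B5 def {s,z} use {g}
  B6 def {q} use {q}

Liveness:
  live B0: ∅→{g,q}
  live B1: {g,q}→{a,g,q}
  live B2: {g,q}→{g,q}
  live B3: {a}→∅
  live B4: {q}→{q}
  live B5: {g,q}→{g,q}
  live B6: {q}→∅

Conflict graph:
  a: {g,q}
  g: {a,q,s,z}
  q: {a,g,s,z}
  s: {g,q}
  z: {g,q}

N(z) = ["g", "q"]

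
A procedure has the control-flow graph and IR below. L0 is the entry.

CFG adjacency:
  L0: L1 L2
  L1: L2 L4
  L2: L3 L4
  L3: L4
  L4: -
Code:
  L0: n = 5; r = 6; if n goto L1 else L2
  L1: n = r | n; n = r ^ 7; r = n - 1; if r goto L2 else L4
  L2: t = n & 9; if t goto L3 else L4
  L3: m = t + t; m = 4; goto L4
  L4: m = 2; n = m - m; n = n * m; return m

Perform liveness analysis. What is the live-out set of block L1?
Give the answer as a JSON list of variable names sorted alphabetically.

Block summaries:
  L0 def {n,r} use ∅
  L1 def {n,r} use {n,r}
  L2 def {t} use {n}
  L3 def {m} use {t}
  L4 def {m,n} use ∅

Backward fixpoint:
  L0: in=∅ out={n,r}
  L1: in={n,r} out={n}
  L2: in={n} out={t}
  L3: in={t} out=∅
  L4: in=∅ out=∅

live-out(L1) = ["n"]

Answer: ["n"]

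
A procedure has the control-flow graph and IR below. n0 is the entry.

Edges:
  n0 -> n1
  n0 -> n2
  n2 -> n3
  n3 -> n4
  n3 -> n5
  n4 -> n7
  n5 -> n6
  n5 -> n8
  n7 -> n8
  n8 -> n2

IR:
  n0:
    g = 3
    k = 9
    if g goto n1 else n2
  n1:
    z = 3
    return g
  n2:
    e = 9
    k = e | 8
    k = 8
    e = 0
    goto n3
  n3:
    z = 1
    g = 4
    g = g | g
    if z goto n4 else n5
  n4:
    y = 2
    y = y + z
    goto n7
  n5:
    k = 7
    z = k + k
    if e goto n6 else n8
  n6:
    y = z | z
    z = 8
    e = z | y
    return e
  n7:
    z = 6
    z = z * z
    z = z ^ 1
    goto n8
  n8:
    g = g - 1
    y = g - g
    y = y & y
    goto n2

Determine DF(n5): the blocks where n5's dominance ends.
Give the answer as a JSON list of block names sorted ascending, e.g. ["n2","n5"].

idom tree: n1←n0 n2←n0 n3←n2 n4←n3 n5←n3 n6←n5 n7←n4 n8←n3
Dom∩ at merges:
  n2: preds {n0,n8}: {n0} ∩ {n0,n2,n3,n8} = {n0}; idom=n0
  n8: preds {n5,n7}: {n0,n2,n3,n5} ∩ {n0,n2,n3,n4,n7} = {n0,n2,n3}; idom=n3

Frontier:
  n2←n0: walk · to n0
  n2←n8: walk n8→n3→n2 to n0
  n8←n5: walk n5 to n3
  n8←n7: walk n7→n4 to n3
  DF(n0)=∅
  DF(n1)=∅
  DF(n2)={n2}
  DF(n3)={n2}
  DF(n4)={n8}
  DF(n5)={n8}
  DF(n6)=∅
  DF(n7)={n8}
  DF(n8)={n2}

DF(n5) = ["n8"]

Answer: ["n8"]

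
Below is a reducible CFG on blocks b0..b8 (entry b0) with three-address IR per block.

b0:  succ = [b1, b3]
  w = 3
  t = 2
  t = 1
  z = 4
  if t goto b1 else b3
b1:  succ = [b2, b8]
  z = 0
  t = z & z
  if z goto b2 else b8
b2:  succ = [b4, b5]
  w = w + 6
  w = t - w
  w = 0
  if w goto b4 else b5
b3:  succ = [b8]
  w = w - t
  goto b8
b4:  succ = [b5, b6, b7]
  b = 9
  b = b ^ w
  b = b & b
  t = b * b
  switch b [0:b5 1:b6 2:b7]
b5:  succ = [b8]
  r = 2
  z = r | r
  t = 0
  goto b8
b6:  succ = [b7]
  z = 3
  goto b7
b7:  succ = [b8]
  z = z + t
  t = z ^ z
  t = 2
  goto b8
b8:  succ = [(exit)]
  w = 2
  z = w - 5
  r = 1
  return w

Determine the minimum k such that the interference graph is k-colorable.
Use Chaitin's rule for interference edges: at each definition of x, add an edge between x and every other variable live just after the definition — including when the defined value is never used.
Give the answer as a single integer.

Answer: 4

Derivation:
Per-block:
  b0: {t,w,z} / ∅
  b1: {t,z} / ∅
  b2: {w} / {t,w}
  b3: {w} / {t,w}
  b4: {b,t} / {w}
  b5: {r,t,z} / ∅
  b6: {z} / ∅
  b7: {t,z} / {t,z}
  b8: {r,w,z} / ∅

Live sets:
  b0 li=∅ lo={t,w}
  b1 li={w} lo={t,w,z}
  b2 li={t,w,z} lo={w,z}
  b3 li={t,w} lo=∅
  b4 li={w,z} lo={t,z}
  b5 li=∅ lo=∅
  b6 li={t} lo={t,z}
  b7 li={t,z} lo=∅
  b8 li=∅ lo=∅

Conflict graph:
  b: {t,w,z}
  r: {w}
  t: {b,w,z}
  w: {b,r,t,z}
  z: {b,t,w}

Registers:
  {b,t,w,z} pairwise interfere (4-clique) ⇒ χ ≥ 4
  assign b→c1 r→c1 t→c2 w→c0 z→c3 — no edge inside a register ⇒ χ ≤ 4
  χ = 4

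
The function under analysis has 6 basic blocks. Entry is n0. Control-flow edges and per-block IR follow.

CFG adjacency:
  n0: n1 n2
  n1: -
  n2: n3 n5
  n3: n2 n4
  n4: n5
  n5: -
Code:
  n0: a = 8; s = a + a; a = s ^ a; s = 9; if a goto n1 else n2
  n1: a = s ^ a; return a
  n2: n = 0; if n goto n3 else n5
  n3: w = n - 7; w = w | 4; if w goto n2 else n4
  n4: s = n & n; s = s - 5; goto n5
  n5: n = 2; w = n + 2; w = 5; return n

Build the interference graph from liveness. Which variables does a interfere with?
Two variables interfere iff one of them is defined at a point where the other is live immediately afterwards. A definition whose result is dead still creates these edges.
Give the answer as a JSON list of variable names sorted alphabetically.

Block summaries:
  n0: {a,s} / ∅
  n1: {a} / {a,s}
  n2: {n} / ∅
  n3: {w} / {n}
  n4: {s} / {n}
  n5: {n,w} / ∅

Liveness:
  n0: in=∅ out={a,s}
  n1: in={a,s} out=∅
  n2: in=∅ out={n}
  n3: in={n} out={n}
  n4: in={n} out=∅
  n5: in=∅ out=∅

Interfere edges:
  a: {s}
  n: {w}
  s: {a}
  w: {n}

N(a) = ["s"]

Answer: ["s"]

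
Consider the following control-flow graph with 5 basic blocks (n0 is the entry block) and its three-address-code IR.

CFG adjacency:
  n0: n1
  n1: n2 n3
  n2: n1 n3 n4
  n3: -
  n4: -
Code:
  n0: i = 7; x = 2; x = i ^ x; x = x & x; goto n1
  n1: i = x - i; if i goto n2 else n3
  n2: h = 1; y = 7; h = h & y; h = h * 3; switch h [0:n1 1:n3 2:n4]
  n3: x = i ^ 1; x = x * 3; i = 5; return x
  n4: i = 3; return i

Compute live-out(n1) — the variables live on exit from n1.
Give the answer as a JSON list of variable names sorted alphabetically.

def/use:
  n0 def {i,x} use ∅
  n1 def {i} use {i,x}
  n2 def {h,y} use ∅
  n3 def {i,x} use {i}
  n4 def {i} use ∅

Backward fixpoint:
  n0 li=∅ lo={i,x}
  n1 li={i,x} lo={i,x}
  n2 li={i,x} lo={i,x}
  n3 li={i} lo=∅
  n4 li=∅ lo=∅

live-out(n1) = ["i", "x"]

Answer: ["i", "x"]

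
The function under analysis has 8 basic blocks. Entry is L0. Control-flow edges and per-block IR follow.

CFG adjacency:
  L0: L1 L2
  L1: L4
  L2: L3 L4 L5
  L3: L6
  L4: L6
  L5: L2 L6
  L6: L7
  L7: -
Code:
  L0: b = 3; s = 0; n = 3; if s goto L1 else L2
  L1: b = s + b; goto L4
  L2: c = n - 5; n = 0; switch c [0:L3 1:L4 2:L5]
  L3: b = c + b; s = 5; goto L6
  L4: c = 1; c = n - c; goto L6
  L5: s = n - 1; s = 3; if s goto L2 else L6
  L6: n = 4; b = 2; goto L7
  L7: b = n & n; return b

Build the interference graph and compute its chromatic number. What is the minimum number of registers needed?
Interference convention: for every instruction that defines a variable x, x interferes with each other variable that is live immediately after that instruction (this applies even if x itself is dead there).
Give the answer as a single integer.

Answer: 3

Derivation:
Per-block:
  L0: def={b,n,s} ue=∅
  L1: def={b} ue={b,s}
  L2: def={c,n} ue={n}
  L3: def={b,s} ue={b,c}
  L4: def={c} ue={n}
  L5: def={s} ue={n}
  L6: def={b,n} ue=∅
  L7: def={b} ue={n}

Backward fixpoint:
  L0: in=∅ out={b,n,s}
  L1: in={b,n,s} out={n}
  L2: in={b,n} out={b,c,n}
  L3: in={b,c} out=∅
  L4: in={n} out=∅
  L5: in={b,n} out={b,n}
  L6: in=∅ out={n}
  L7: in={n} out=∅

Conflict graph:
  b — {c,n,s}
  c — {b,n}
  n — {b,c,s}
  s — {b,n}

Colouring:
  lower bound: {b,c,n} mutually conflict ⇒ χ ≥ 3
  3-colouring: c0={b}  c1={n}  c2={c,s}
  χ = 3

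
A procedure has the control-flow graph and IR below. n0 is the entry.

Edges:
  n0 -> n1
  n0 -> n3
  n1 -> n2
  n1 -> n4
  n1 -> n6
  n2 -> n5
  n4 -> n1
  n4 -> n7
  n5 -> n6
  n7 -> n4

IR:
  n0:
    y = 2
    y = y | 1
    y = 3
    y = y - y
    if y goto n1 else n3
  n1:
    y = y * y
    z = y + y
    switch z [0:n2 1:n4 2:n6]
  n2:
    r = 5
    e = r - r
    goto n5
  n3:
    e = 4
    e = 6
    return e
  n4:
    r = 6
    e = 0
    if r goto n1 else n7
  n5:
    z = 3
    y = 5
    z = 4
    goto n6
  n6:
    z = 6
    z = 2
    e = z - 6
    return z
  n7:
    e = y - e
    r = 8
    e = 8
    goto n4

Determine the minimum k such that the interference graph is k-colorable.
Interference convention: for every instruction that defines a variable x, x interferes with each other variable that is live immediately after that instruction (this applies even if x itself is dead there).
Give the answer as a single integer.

Answer: 3

Analysis:
Per-block:
  n0: {y} / ∅
  n1: {y,z} / {y}
  n2: {e,r} / ∅
  n3: {e} / ∅
  n4: {e,r} / ∅
  n5: {y,z} / ∅
  n6: {e,z} / ∅
  n7: {e,r} / {e,y}

Backward fixpoint:
  n0: in=∅ out={y}
  n1: in={y} out={y}
  n2: in=∅ out=∅
  n3: in=∅ out=∅
  n4: in={y} out={e,y}
  n5: in=∅ out=∅
  n6: in=∅ out=∅
  n7: in={e,y} out={y}

Conflict graph:
  e — {r,y,z}
  r — {e,y}
  y — {e,r,z}
  z — {e,y}

Registers:
  clique {e,r,y} ⇒ need ≥ 3
  3-colouring: R0={e}  R1={y}  R2={r,z}
  χ = 3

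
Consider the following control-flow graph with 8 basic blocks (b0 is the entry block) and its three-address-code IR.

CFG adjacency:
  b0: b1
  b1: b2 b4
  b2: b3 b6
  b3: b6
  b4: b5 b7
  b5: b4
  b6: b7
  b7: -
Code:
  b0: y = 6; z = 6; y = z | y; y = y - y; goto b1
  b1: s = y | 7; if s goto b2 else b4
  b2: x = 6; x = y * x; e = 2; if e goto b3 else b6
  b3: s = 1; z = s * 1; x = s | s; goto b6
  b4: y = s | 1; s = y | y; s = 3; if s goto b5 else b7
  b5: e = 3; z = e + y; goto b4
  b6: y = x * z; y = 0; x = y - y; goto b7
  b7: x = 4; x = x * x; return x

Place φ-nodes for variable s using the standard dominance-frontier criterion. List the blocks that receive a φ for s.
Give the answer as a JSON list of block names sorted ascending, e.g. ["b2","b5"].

idom tree: b1←b0 b2←b1 b3←b2 b4←b1 b5←b4 b6←b2 b7←b1
Join-block Dom:
  b4: preds {b1,b5}: {b0,b1} ∩ {b0,b1,b4,b5} = {b0,b1}; idom=b1
  b6: preds {b2,b3}: {b0,b1,b2} ∩ {b0,b1,b2,b3} = {b0,b1,b2}; idom=b2
  b7: preds {b4,b6}: {b0,b1,b4} ∩ {b0,b1,b2,b6} = {b0,b1}; idom=b1

Frontier:
  join b4 pred b1: · stop@b1
  join b4 pred b5: b5→b4 stop@b1
  join b6 pred b2: · stop@b2
  join b6 pred b3: b3 stop@b2
  join b7 pred b4: b4 stop@b1
  join b7 pred b6: b6→b2 stop@b1
  DF(b0)=∅
  DF(b1)=∅
  DF(b2)={b7}
  DF(b3)={b6}
  DF(b4)={b4,b7}
  DF(b5)={b4}
  DF(b6)={b7}
  DF(b7)=∅

φ for s: defs {b1,b3,b4}
  DF⁺ = {b4,b6,b7}

Answer: ["b4", "b6", "b7"]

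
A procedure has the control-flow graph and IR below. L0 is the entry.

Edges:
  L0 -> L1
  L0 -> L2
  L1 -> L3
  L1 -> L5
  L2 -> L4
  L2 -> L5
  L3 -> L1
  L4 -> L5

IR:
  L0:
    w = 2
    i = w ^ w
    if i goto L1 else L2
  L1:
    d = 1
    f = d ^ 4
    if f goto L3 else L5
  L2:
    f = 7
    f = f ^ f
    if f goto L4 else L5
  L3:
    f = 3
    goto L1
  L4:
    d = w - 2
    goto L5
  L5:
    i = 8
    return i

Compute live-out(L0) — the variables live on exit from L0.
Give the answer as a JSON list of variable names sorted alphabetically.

Block summaries:
  L0 def {i,w} use ∅
  L1 def {d,f} use ∅
  L2 def {f} use ∅
  L3 def {f} use ∅
  L4 def {d} use {w}
  L5 def {i} use ∅

Live sets:
  L0: in=∅ out={w}
  L1: in=∅ out=∅
  L2: in={w} out={w}
  L3: in=∅ out=∅
  L4: in={w} out=∅
  L5: in=∅ out=∅

live-out(L0) = ["w"]

Answer: ["w"]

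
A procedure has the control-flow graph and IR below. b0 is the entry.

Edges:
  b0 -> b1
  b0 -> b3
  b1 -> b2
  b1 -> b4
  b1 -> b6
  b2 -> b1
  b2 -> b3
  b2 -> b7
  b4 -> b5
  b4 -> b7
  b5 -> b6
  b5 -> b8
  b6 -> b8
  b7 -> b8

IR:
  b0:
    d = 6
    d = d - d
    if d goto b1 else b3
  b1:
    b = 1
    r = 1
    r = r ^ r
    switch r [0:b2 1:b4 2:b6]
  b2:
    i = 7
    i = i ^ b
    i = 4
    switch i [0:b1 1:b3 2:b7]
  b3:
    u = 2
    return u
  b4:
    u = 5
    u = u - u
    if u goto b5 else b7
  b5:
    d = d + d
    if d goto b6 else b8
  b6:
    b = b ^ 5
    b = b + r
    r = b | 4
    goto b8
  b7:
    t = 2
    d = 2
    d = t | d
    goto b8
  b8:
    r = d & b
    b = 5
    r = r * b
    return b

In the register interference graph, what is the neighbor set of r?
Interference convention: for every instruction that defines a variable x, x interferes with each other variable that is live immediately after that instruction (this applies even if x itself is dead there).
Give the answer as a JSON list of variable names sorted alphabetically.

Answer: ["b", "d", "u"]

Analysis:
Block summaries:
  b0: def={d} ue=∅
  b1: def={b,r} ue=∅
  b2: def={i} ue={b}
  b3: def={u} ue=∅
  b4: def={u} ue=∅
  b5: def={d} ue={d}
  b6: def={b,r} ue={b,r}
  b7: def={d,t} ue=∅
  b8: def={b,r} ue={b,d}

Backward fixpoint:
  live b0: ∅→{d}
  live b1: {d}→{b,d,r}
  live b2: {b,d}→{b,d}
  live b3: ∅→∅
  live b4: {b,d,r}→{b,d,r}
  live b5: {b,d,r}→{b,d,r}
  live b6: {b,d,r}→{b,d}
  live b7: {b}→{b,d}
  live b8: {b,d}→∅

Interfere edges:
  b↔{d,i,r,t,u}
  d↔{b,i,r,t,u}
  i↔{b,d}
  r↔{b,d,u}
  t↔{b,d}
  u↔{b,d,r}

N(r) = ["b", "d", "u"]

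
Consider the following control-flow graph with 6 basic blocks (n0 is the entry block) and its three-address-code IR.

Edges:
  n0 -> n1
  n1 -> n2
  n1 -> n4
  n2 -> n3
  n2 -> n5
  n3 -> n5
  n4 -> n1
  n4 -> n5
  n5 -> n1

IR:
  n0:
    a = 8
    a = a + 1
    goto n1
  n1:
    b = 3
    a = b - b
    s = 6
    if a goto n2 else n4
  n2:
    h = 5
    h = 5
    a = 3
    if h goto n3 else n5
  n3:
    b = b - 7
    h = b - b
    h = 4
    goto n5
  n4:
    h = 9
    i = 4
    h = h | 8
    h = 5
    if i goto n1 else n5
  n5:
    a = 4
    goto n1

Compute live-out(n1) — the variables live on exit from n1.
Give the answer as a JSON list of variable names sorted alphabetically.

Answer: ["b"]

Analysis:
def/use:
  n0 def {a} use ∅
  n1 def {a,b,s} use ∅
  n2 def {a,h} use ∅
  n3 def {b,h} use {b}
  n4 def {h,i} use ∅
  n5 def {a} use ∅

Backward fixpoint:
  n0: in=∅ out=∅
  n1: in=∅ out={b}
  n2: in={b} out={b}
  n3: in={b} out=∅
  n4: in=∅ out=∅
  n5: in=∅ out=∅

live-out(n1) = ["b"]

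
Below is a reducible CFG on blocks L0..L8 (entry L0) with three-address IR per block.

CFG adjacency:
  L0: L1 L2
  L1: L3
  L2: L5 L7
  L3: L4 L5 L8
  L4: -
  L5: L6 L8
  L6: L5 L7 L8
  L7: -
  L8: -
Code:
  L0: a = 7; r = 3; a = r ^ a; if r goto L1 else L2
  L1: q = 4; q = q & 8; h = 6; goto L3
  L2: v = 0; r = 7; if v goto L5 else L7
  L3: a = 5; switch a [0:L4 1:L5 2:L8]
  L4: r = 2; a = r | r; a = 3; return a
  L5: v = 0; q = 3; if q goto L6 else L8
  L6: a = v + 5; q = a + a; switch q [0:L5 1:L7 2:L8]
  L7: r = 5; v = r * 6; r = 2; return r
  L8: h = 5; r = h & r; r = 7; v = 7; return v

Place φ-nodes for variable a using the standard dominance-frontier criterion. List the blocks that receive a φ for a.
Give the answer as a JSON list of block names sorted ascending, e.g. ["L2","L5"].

Answer: ["L5", "L7", "L8"]

Derivation:
idom tree: L1←L0 L2←L0 L3←L1 L4←L3 L5←L0 L6←L5 L7←L0 L8←L0
Dom at joins:
  L5: preds {L2,L3,L6}: {L0,L2} ∩ {L0,L1,L3} ∩ {L0,L5,L6} = {L0}; idom=L0
  L7: preds {L2,L6}: {L0,L2} ∩ {L0,L5,L6} = {L0}; idom=L0
  L8: preds {L3,L5,L6}: {L0,L1,L3} ∩ {L0,L5} ∩ {L0,L5,L6} = {L0}; idom=L0

Frontier:
  join L5 pred L2: L2 stop@L0
  join L5 pred L3: L3→L1 stop@L0
  join L5 pred L6: L6→L5 stop@L0
  join L7 pred L2: L2 stop@L0
  join L7 pred L6: L6→L5 stop@L0
  join L8 pred L3: L3→L1 stop@L0
  join L8 pred L5: L5 stop@L0
  join L8 pred L6: L6→L5 stop@L0
  L0: DF=∅
  L1: DF={L5,L8}
  L2: DF={L5,L7}
  L3: DF={L5,L8}
  L4: DF=∅
  L5: DF={L5,L7,L8}
  L6: DF={L5,L7,L8}
  L7: DF=∅
  L8: DF=∅

φ for a: defs {L0,L3,L4,L6}
  DF⁺ = {L5,L7,L8}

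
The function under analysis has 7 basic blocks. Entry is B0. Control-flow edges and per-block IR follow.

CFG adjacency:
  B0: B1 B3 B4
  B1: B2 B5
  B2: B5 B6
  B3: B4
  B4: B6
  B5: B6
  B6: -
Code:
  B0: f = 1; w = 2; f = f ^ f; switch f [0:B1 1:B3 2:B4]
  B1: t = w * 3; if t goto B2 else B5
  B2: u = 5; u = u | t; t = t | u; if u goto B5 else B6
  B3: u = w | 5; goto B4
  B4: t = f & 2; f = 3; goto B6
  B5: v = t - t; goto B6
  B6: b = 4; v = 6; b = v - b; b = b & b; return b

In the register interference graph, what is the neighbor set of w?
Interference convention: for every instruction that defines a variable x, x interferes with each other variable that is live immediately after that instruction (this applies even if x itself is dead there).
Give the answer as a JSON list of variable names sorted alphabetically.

Answer: ["f"]

Derivation:
def/use:
  B0 def {f,w} use ∅
  B1 def {t} use {w}
  B2 def {t,u} use {t}
  B3 def {u} use {w}
  B4 def {f,t} use {f}
  B5 def {v} use {t}
  B6 def {b,v} use ∅

Live sets:
  B0 li=∅ lo={f,w}
  B1 li={w} lo={t}
  B2 li={t} lo={t}
  B3 li={f,w} lo={f}
  B4 li={f} lo=∅
  B5 li={t} lo=∅
  B6 li=∅ lo=∅

Interference:
  b: {v}
  f: {u,w}
  t: {u}
  u: {f,t}
  v: {b}
  w: {f}

N(w) = ["f"]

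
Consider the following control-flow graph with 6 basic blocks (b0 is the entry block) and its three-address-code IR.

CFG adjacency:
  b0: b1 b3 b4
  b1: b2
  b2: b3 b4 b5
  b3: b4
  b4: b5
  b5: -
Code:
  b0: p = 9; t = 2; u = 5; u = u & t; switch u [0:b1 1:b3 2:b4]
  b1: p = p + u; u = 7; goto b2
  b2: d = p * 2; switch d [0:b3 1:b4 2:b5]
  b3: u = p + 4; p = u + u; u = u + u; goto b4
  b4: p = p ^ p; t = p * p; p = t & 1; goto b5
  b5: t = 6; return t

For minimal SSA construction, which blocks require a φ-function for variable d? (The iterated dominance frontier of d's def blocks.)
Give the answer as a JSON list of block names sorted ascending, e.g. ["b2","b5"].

Answer: ["b3", "b4", "b5"]

Analysis:
idom tree: b1←b0 b2←b1 b3←b0 b4←b0 b5←b0
Dom at joins:
  b3: preds {b0,b2}: {b0} ∩ {b0,b1,b2} = {b0}; idom=b0
  b4: preds {b0,b2,b3}: {b0} ∩ {b0,b1,b2} ∩ {b0,b3} = {b0}; idom=b0
  b5: preds {b2,b4}: {b0,b1,b2} ∩ {b0,b4} = {b0}; idom=b0

Frontier:
  join b3 pred b0: · stop@b0
  join b3 pred b2: b2→b1 stop@b0
  join b4 pred b0: · stop@b0
  join b4 pred b2: b2→b1 stop@b0
  join b4 pred b3: b3 stop@b0
  join b5 pred b2: b2→b1 stop@b0
  join b5 pred b4: b4 stop@b0
  b0 → ∅
  b1 → {b3,b4,b5}
  b2 → {b3,b4,b5}
  b3 → {b4}
  b4 → {b5}
  b5 → ∅

φ for d: defs {b2}
  DF⁺ = {b3,b4,b5}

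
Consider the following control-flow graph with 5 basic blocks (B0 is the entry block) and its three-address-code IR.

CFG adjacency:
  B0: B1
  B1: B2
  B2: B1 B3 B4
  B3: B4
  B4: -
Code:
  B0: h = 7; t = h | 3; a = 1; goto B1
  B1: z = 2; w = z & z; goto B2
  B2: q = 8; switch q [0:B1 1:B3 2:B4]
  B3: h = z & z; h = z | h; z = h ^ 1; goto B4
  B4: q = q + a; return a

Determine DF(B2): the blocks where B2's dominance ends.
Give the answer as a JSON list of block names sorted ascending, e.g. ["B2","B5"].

idom tree: B1←B0 B2←B1 B3←B2 B4←B2
Join-block Dom:
  B1: preds {B0,B2}: {B0} ∩ {B0,B1,B2} = {B0}; idom=B0
  B4: preds {B2,B3}: {B0,B1,B2} ∩ {B0,B1,B2,B3} = {B0,B1,B2}; idom=B2

DF walk-up:
  join B1 pred B0: · stop@B0
  join B1 pred B2: B2→B1 stop@B0
  join B4 pred B2: · stop@B2
  join B4 pred B3: B3 stop@B2
  DF(B0)=∅
  DF(B1)={B1}
  DF(B2)={B1}
  DF(B3)={B4}
  DF(B4)=∅

DF(B2) = ["B1"]

Answer: ["B1"]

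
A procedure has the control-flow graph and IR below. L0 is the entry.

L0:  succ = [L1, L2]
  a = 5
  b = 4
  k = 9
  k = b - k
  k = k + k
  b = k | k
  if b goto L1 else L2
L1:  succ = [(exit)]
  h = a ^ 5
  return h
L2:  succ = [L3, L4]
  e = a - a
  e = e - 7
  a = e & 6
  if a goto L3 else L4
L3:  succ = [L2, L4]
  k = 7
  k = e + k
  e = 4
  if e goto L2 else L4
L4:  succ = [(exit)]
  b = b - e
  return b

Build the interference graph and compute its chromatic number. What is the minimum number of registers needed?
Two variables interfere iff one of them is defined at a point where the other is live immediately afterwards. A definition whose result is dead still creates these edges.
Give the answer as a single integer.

Answer: 4

Derivation:
def/use:
  L0 def {a,b,k} use ∅
  L1 def {h} use {a}
  L2 def {a,e} use {a}
  L3 def {e,k} use {e}
  L4 def {b} use {b,e}

Live sets:
  L0 li=∅ lo={a,b}
  L1 li={a} lo=∅
  L2 li={a,b} lo={a,b,e}
  L3 li={a,b,e} lo={a,b,e}
  L4 li={b,e} lo=∅

Interfere edges:
  a: {b,e,k}
  b: {a,e,k}
  e: {a,b,k}
  h: ∅
  k: {a,b,e}

Chromatic number:
  {a,b,e,k} pairwise interfere (4-clique) ⇒ χ ≥ 4
  assign a→R0 b→R1 e→R2 h→R0 k→R3 — no edge inside a register ⇒ χ ≤ 4
  χ = 4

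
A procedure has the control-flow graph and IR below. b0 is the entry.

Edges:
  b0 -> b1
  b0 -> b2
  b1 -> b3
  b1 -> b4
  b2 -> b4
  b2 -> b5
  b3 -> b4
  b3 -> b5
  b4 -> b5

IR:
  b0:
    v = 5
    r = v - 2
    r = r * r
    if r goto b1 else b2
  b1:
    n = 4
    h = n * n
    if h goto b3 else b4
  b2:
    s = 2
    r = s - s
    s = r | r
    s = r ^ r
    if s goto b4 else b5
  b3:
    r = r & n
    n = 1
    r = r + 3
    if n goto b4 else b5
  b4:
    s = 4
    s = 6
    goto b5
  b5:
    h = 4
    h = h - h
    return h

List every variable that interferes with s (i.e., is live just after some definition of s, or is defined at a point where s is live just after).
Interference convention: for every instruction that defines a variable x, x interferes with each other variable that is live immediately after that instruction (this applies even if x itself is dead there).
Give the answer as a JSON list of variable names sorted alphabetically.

def/use:
  b0 def {r,v} use ∅
  b1 def {h,n} use ∅
  b2 def {r,s} use ∅
  b3 def {n,r} use {n,r}
  b4 def {s} use ∅
  b5 def {h} use ∅

Live sets:
  b0 li=∅ lo={r}
  b1 li={r} lo={n,r}
  b2 li=∅ lo=∅
  b3 li={n,r} lo=∅
  b4 li=∅ lo=∅
  b5 li=∅ lo=∅

Conflict graph:
  h — {n,r}
  n — {h,r}
  r — {h,n,s}
  s — {r}
  v — ∅

N(s) = ["r"]

Answer: ["r"]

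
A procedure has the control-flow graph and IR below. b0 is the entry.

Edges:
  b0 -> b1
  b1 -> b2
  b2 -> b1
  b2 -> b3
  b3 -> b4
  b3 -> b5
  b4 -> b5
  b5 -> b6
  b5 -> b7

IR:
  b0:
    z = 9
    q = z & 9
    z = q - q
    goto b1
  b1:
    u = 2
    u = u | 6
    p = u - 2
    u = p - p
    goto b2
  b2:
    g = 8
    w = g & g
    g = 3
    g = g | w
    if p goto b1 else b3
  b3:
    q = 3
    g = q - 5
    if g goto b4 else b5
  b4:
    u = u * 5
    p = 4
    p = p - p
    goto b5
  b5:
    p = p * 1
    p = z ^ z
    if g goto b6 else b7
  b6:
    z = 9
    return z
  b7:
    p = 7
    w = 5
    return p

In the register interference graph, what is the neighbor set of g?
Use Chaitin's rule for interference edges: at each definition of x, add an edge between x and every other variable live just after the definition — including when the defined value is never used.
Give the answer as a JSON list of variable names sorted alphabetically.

Answer: ["p", "u", "w", "z"]

Analysis:
def/use:
  b0 def {q,z} use ∅
  b1 def {p,u} use ∅
  b2 def {g,w} use {p}
  b3 def {g,q} use ∅
  b4 def {p,u} use {u}
  b5 def {p} use {g,p,z}
  b6 def {z} use ∅
  b7 def {p,w} use ∅

Liveness:
  b0 li=∅ lo={z}
  b1 li={z} lo={p,u,z}
  b2 li={p,u,z} lo={p,u,z}
  b3 li={p,u,z} lo={g,p,u,z}
  b4 li={g,u,z} lo={g,p,z}
  b5 li={g,p,z} lo=∅
  b6 li=∅ lo=∅
  b7 li=∅ lo=∅

Conflict graph:
  g↔{p,u,w,z}
  p↔{g,q,u,w,z}
  q↔{p,u,z}
  u↔{g,p,q,w,z}
  w↔{g,p,u,z}
  z↔{g,p,q,u,w}

N(g) = ["p", "u", "w", "z"]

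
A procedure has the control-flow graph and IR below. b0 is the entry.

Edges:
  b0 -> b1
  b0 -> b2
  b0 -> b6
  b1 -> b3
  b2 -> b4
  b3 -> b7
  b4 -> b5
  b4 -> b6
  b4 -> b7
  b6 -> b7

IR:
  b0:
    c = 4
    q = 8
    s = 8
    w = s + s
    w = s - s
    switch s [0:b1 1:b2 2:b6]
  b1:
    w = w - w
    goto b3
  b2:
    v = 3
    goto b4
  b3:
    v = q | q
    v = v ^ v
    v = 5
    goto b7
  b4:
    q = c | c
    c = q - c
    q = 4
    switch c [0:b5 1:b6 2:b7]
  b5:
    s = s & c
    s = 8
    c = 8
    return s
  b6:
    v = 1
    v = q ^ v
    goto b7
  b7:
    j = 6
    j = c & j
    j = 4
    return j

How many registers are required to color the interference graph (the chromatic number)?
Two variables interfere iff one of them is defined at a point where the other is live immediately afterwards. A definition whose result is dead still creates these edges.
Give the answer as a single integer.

Answer: 4

Derivation:
Per-block:
  b0: def={c,q,s,w} ue=∅
  b1: def={w} ue={w}
  b2: def={v} ue=∅
  b3: def={v} ue={q}
  b4: def={c,q} ue={c}
  b5: def={c,s} ue={c,s}
  b6: def={v} ue={q}
  b7: def={j} ue={c}

Backward fixpoint:
  b0 li=∅ lo={c,q,s,w}
  b1 li={c,q,w} lo={c,q}
  b2 li={c,s} lo={c,s}
  b3 li={c,q} lo={c}
  b4 li={c,s} lo={c,q,s}
  b5 li={c,s} lo=∅
  b6 li={c,q} lo={c}
  b7 li={c} lo=∅

Interfere edges:
  c — {j,q,s,v,w}
  j — {c}
  q — {c,s,v,w}
  s — {c,q,v,w}
  v — {c,q,s}
  w — {c,q,s}

Colouring:
  {c,q,s,v} pairwise interfere (4-clique) ⇒ χ ≥ 4
  assign c→R0 j→R1 q→R1 s→R2 v→R3 w→R3 — no edge inside a register ⇒ χ ≤ 4
  χ = 4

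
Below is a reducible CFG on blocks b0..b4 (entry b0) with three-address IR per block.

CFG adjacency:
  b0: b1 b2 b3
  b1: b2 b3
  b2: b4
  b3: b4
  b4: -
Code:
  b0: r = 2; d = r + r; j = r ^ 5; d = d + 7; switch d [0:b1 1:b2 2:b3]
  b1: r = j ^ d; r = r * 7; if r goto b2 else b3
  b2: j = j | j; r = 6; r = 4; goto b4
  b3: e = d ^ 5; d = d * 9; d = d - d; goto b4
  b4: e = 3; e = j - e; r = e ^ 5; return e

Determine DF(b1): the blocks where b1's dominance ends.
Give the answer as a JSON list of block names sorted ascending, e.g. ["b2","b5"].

idom tree: b1←b0 b2←b0 b3←b0 b4←b0
Join-block Dom:
  b2: preds {b0,b1}: {b0} ∩ {b0,b1} = {b0}; idom=b0
  b3: preds {b0,b1}: {b0} ∩ {b0,b1} = {b0}; idom=b0
  b4: preds {b2,b3}: {b0,b2} ∩ {b0,b3} = {b0}; idom=b0

Frontier:
  join b2 pred b0: · stop@b0
  join b2 pred b1: b1 stop@b0
  join b3 pred b0: · stop@b0
  join b3 pred b1: b1 stop@b0
  join b4 pred b2: b2 stop@b0
  join b4 pred b3: b3 stop@b0
  b0 → ∅
  b1 → {b2,b3}
  b2 → {b4}
  b3 → {b4}
  b4 → ∅

DF(b1) = ["b2", "b3"]

Answer: ["b2", "b3"]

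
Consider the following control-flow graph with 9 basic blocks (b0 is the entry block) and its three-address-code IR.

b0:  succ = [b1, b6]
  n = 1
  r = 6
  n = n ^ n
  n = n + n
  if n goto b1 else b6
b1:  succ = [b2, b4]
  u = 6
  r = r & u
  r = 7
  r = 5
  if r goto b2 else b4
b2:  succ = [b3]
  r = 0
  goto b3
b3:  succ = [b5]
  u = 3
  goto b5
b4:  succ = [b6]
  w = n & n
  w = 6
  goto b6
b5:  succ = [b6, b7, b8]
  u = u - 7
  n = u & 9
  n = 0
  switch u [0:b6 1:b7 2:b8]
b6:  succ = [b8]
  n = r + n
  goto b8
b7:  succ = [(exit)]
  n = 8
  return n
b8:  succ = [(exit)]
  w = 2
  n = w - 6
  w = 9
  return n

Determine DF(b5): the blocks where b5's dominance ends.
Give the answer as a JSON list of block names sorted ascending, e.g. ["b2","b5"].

Answer: ["b6", "b8"]

Analysis:
idom tree: b1←b0 b2←b1 b3←b2 b4←b1 b5←b3 b6←b0 b7←b5 b8←b0
Dom at joins:
  b6: preds {b0,b4,b5}: {b0} ∩ {b0,b1,b4} ∩ {b0,b1,b2,b3,b5} = {b0}; idom=b0
  b8: preds {b5,b6}: {b0,b1,b2,b3,b5} ∩ {b0,b6} = {b0}; idom=b0

DF walk-up:
  b6←b0: walk · to b0
  b6←b4: walk b4→b1 to b0
  b6←b5: walk b5→b3→b2→b1 to b0
  b8←b5: walk b5→b3→b2→b1 to b0
  b8←b6: walk b6 to b0
  b0: DF=∅
  b1: DF={b6,b8}
  b2: DF={b6,b8}
  b3: DF={b6,b8}
  b4: DF={b6}
  b5: DF={b6,b8}
  b6: DF={b8}
  b7: DF=∅
  b8: DF=∅

DF(b5) = ["b6", "b8"]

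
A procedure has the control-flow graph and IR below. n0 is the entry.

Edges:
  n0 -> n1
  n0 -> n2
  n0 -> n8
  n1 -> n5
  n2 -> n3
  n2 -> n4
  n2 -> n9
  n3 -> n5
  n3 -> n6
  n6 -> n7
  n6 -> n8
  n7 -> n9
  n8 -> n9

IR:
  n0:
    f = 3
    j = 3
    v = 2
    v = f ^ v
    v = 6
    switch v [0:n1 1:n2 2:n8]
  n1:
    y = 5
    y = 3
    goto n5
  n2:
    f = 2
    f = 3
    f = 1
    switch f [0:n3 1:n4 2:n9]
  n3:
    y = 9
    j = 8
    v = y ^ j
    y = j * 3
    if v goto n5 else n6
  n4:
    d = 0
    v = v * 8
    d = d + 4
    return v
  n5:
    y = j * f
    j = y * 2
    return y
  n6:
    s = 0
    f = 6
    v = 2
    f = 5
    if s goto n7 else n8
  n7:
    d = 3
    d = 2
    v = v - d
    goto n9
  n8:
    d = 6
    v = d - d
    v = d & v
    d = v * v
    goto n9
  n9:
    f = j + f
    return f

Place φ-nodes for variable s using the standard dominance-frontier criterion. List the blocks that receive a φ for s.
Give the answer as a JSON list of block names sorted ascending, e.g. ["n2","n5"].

Answer: ["n8", "n9"]

Analysis:
idom tree: n1←n0 n2←n0 n3←n2 n4←n2 n5←n0 n6←n3 n7←n6 n8←n0 n9←n0
Dom at joins:
  n5: preds {n1,n3}: {n0,n1} ∩ {n0,n2,n3} = {n0}; idom=n0
  n8: preds {n0,n6}: {n0} ∩ {n0,n2,n3,n6} = {n0}; idom=n0
  n9: preds {n2,n7,n8}: {n0,n2} ∩ {n0,n2,n3,n6,n7} ∩ {n0,n8} = {n0}; idom=n0

Frontier:
  join n5 pred n1: n1 stop@n0
  join n5 pred n3: n3→n2 stop@n0
  join n8 pred n0: · stop@n0
  join n8 pred n6: n6→n3→n2 stop@n0
  join n9 pred n2: n2 stop@n0
  join n9 pred n7: n7→n6→n3→n2 stop@n0
  join n9 pred n8: n8 stop@n0
  n0 → ∅
  n1 → {n5}
  n2 → {n5,n8,n9}
  n3 → {n5,n8,n9}
  n4 → ∅
  n5 → ∅
  n6 → {n8,n9}
  n7 → {n9}
  n8 → {n9}
  n9 → ∅

φ for s: defs {n6}
  DF⁺ = {n8,n9}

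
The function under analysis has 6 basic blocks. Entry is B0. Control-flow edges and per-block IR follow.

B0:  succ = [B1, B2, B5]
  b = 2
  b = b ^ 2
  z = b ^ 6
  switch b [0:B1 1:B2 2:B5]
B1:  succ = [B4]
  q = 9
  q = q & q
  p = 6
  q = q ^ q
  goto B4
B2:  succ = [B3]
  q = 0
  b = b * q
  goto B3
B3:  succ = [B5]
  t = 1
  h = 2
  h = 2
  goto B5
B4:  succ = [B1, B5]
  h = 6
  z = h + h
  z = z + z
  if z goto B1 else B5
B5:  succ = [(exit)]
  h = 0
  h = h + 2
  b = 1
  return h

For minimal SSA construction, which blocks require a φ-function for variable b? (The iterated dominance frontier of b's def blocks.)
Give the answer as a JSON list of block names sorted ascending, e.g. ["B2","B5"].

idom tree: B1←B0 B2←B0 B3←B2 B4←B1 B5←B0
Dom at joins:
  B1: preds {B0,B4}: {B0} ∩ {B0,B1,B4} = {B0}; idom=B0
  B5: preds {B0,B3,B4}: {B0} ∩ {B0,B2,B3} ∩ {B0,B1,B4} = {B0}; idom=B0

DF derivation:
  join B1 pred B0: · stop@B0
  join B1 pred B4: B4→B1 stop@B0
  join B5 pred B0: · stop@B0
  join B5 pred B3: B3→B2 stop@B0
  join B5 pred B4: B4→B1 stop@B0
  B0 → ∅
  B1 → {B1,B5}
  B2 → {B5}
  B3 → {B5}
  B4 → {B1,B5}
  B5 → ∅

φ for b: defs {B0,B2,B5}
  DF⁺ = {B5}

Answer: ["B5"]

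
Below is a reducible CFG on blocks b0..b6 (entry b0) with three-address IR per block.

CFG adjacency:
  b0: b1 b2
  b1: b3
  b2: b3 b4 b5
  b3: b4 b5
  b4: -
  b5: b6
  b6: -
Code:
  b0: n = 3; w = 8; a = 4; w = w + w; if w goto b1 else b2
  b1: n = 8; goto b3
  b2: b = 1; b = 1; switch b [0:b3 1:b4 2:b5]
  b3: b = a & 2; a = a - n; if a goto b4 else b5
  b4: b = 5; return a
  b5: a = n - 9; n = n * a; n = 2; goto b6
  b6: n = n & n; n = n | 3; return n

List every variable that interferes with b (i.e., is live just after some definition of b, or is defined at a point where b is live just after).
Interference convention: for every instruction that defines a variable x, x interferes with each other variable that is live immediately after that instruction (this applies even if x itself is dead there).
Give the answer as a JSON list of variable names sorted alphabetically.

Block summaries:
  b0: {a,n,w} / ∅
  b1: {n} / ∅
  b2: {b} / ∅
  b3: {a,b} / {a,n}
  b4: {b} / {a}
  b5: {a,n} / {n}
  b6: {n} / {n}

Backward fixpoint:
  b0 li=∅ lo={a,n}
  b1 li={a} lo={a,n}
  b2 li={a,n} lo={a,n}
  b3 li={a,n} lo={a,n}
  b4 li={a} lo=∅
  b5 li={n} lo={n}
  b6 li={n} lo=∅

Interfere edges:
  a: {b,n,w}
  b: {a,n}
  n: {a,b,w}
  w: {a,n}

N(b) = ["a", "n"]

Answer: ["a", "n"]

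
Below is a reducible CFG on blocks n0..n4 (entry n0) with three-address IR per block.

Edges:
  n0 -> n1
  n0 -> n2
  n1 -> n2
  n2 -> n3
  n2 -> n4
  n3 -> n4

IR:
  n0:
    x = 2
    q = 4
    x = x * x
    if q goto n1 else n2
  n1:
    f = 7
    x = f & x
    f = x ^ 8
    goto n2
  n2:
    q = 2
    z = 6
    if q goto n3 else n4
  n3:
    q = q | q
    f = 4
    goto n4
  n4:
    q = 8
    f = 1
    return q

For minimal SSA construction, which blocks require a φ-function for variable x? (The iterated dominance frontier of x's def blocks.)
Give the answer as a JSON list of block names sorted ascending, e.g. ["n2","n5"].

idom tree: n1←n0 n2←n0 n3←n2 n4←n2
Dom∩ at merges:
  n2: preds {n0,n1}: {n0} ∩ {n0,n1} = {n0}; idom=n0
  n4: preds {n2,n3}: {n0,n2} ∩ {n0,n2,n3} = {n0,n2}; idom=n2

DF derivation:
  n2←n0: walk · to n0
  n2←n1: walk n1 to n0
  n4←n2: walk · to n2
  n4←n3: walk n3 to n2
  n0: DF=∅
  n1: DF={n2}
  n2: DF=∅
  n3: DF={n4}
  n4: DF=∅

φ for x: defs {n0,n1}
  DF⁺ = {n2}

Answer: ["n2"]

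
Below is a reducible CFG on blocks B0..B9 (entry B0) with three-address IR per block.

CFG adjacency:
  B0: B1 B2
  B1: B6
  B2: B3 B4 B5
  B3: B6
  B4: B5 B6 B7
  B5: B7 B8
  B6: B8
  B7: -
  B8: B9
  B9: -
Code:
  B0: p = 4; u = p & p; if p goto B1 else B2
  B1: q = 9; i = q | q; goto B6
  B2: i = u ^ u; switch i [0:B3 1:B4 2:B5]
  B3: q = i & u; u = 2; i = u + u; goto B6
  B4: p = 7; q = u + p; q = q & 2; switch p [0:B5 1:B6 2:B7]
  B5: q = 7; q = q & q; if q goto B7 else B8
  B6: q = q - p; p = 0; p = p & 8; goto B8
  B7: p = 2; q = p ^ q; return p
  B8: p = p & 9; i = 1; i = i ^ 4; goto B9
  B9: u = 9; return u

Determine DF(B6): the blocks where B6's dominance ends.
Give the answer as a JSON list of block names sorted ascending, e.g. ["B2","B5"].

idom tree: B1←B0 B2←B0 B3←B2 B4←B2 B5←B2 B6←B0 B7←B2 B8←B0 B9←B8
Join-block Dom:
  B5: preds {B2,B4}: {B0,B2} ∩ {B0,B2,B4} = {B0,B2}; idom=B2
  B6: preds {B1,B3,B4}: {B0,B1} ∩ {B0,B2,B3} ∩ {B0,B2,B4} = {B0}; idom=B0
  B7: preds {B4,B5}: {B0,B2,B4} ∩ {B0,B2,B5} = {B0,B2}; idom=B2
  B8: preds {B5,B6}: {B0,B2,B5} ∩ {B0,B6} = {B0}; idom=B0

DF walk-up:
  join B5 pred B2: · stop@B2
  join B5 pred B4: B4 stop@B2
  join B6 pred B1: B1 stop@B0
  join B6 pred B3: B3→B2 stop@B0
  join B6 pred B4: B4→B2 stop@B0
  join B7 pred B4: B4 stop@B2
  join B7 pred B5: B5 stop@B2
  join B8 pred B5: B5→B2 stop@B0
  join B8 pred B6: B6 stop@B0
  B0: DF=∅
  B1: DF={B6}
  B2: DF={B6,B8}
  B3: DF={B6}
  B4: DF={B5,B6,B7}
  B5: DF={B7,B8}
  B6: DF={B8}
  B7: DF=∅
  B8: DF=∅
  B9: DF=∅

DF(B6) = ["B8"]

Answer: ["B8"]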